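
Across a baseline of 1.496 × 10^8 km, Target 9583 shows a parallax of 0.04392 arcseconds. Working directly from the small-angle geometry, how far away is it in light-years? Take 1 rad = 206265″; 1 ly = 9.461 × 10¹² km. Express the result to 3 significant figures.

θ = 0.04392″ = 0.04392/206265 = 2.1293 × 10^-7 rad.
d = B/θ = (1.496 × 10^8) / (2.1293 × 10^-7) = 7.0258 × 10^14 km = (7.0258 × 10^14) / (9.461 × 10^12) ly = 74.261 ly.

74.3 ly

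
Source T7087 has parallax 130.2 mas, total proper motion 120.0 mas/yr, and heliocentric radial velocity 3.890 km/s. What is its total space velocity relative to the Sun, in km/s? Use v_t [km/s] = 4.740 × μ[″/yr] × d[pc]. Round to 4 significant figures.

5.850 km/s

d = 1/p = 1/0.1302″ = 7.6805 pc.
μ = 120.0 mas/yr = 0.1200 ″/yr.
v_t = 4.740 μ d = 4.740 × 0.1200 × 7.6805 = 4.3687 km/s.
v = √(v_r² + v_t²) = √(3.890² + 4.3687²) = √34.2176 = 5.8496 km/s.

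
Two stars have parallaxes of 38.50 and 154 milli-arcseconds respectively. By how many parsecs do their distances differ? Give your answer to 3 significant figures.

19.5 pc

d_A = 1/0.03850″ = 25.974 pc; d_B = 1/0.1540″ = 6.4935 pc.
|d_B − d_A| = |6.4935 − 25.974| = 19.481 pc.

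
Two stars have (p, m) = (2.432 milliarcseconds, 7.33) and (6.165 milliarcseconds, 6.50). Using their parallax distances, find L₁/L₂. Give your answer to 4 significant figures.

L₁/L₂ = 2.992

d₁ = 1/p₁ = 1/0.002432″ = 411.18 pc; d₂ = 1/p₂ = 1/0.006165″ = 162.21 pc.
M₁ = m₁ − 5 log₁₀ d₁ + 5 = 7.33 − 13.0702 + 5 = -0.7402.
M₂ = 6.50 − 11.0504 + 5 = 0.4496.
L₁/L₂ = 10^(0.4(M₂ − M₁)) = 10^(0.4 × 1.1898) = 10^0.47592 = 2.9917.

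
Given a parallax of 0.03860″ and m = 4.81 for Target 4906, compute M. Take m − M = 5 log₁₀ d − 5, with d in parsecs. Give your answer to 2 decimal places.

d = 1/p = 1/0.03860″ = 25.907 pc.
m − M = 5 log₁₀(25.907) − 5 = 7.0671 − 5 = 2.0671.
M = m − (m − M) = 4.81 − 2.0671 = 2.74.

M = 2.74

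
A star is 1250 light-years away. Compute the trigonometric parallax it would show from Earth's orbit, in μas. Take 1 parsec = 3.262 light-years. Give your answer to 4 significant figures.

2610 μas

d = 1250 ly ÷ 3.262 = 383.2 pc.
p = 1/d = 1/383.2 = 0.0026096 arcsec.
= 0.0026096 × 10⁶ = 2609.6 μas.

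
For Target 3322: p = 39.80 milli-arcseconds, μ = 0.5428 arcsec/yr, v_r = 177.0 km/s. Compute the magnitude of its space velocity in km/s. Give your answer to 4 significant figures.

d = 1/p = 1/0.03980″ = 25.126 pc.
v_t = 4.740 μ d = 4.740 × 0.5428 × 25.126 = 64.646 km/s.
v = √(v_r² + v_t²) = √(177.0² + 64.646²) = √35508.1 = 188.44 km/s.

188.4 km/s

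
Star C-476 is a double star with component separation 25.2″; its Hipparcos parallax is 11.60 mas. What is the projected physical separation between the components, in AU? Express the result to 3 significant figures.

2170 AU

d = 1/p = 1/0.01160″ = 86.207 pc.
At distance d (pc), an angle of θ arcsec spans θ·d AU: s = 25.2 × 86.207 = 2172.4 AU.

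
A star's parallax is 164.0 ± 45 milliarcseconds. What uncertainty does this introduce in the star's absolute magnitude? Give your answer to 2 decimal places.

σ_M = 0.60 mag

M = m − 5 log₁₀ d + 5 = m + 5 log₁₀ p + 5, so ∂M/∂p = 5/(p ln 10).
σ_M = (5/ln 10) · (σ_p/p) = 2.1715 × 45/164.0 = 2.1715 × 0.27439 = 0.59584.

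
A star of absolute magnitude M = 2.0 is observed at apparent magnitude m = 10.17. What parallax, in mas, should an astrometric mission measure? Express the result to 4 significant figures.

m − M = 10.17 − 2.0 = 8.17.
d = 10^((m−M)/5 + 1) = 10^2.634 = 430.53 pc.
p = 1/d = 1/430.53 = 0.0023227 arcsec = 2.3227 mas.

2.323 mas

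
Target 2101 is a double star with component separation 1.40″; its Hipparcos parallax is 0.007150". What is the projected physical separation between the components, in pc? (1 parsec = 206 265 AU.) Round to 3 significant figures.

d = 1/p = 1/0.007150″ = 139.86 pc.
At distance d (pc), an angle of θ arcsec spans θ·d AU: s = 1.40 × 139.86 = 195.8 AU.
= 195.8 / 206265 = 0.00094926 pc.

0.000949 pc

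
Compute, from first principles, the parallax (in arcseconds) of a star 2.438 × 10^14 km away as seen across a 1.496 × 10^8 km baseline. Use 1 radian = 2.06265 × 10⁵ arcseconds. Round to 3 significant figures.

θ ≈ B/d = (1.496 × 10^8) / (2.438 × 10^14) = 6.1362 × 10^-7 rad.
In arcseconds: 6.1362 × 10^-7 × 206265 = 0.12657″.

0.127 arcsec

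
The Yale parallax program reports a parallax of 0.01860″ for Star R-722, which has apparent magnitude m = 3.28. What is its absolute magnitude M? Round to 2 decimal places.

M = -0.37

d = 1/p = 1/0.01860″ = 53.763 pc.
m − M = 5 log₁₀(53.763) − 5 = 8.6524 − 5 = 3.6524.
M = m − (m − M) = 3.28 − 3.6524 = -0.37.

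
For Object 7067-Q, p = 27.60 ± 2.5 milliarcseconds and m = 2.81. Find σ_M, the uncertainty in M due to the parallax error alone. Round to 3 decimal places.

σ_M = 0.197 mag

M = m − 5 log₁₀ d + 5 = m + 5 log₁₀ p + 5, so ∂M/∂p = 5/(p ln 10).
σ_M = (5/ln 10) · (σ_p/p) = 2.1715 × 2.5/27.60 = 2.1715 × 0.09058 = 0.19669.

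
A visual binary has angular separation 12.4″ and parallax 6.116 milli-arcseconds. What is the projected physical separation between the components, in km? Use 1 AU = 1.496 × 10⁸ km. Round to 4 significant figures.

d = 1/p = 1/0.006116″ = 163.51 pc.
At distance d (pc), an angle of θ arcsec spans θ·d AU: s = 12.4 × 163.51 = 2027.5 AU.
= 2027.5 × 1.496 × 10⁸ km = 3.0331 × 10^11 km.

3.033 × 10^11 km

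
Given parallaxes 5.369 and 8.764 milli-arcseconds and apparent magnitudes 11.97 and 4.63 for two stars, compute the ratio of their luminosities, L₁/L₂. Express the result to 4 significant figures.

L₁/L₂ = 0.003088

d₁ = 1/p₁ = 1/0.005369″ = 186.25 pc; d₂ = 1/p₂ = 1/0.008764″ = 114.1 pc.
M₁ = m₁ − 5 log₁₀ d₁ + 5 = 11.97 − 11.3505 + 5 = 5.6195.
M₂ = 4.63 − 10.2864 + 5 = -0.6564.
L₁/L₂ = 10^(0.4(M₂ − M₁)) = 10^(0.4 × (-6.2759)) = 10^(-2.51036) = 0.0030877.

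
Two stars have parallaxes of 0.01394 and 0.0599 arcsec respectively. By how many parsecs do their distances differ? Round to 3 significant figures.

55.0 pc

d_A = 1/0.01394″ = 71.736 pc; d_B = 1/0.05990″ = 16.694 pc.
|d_B − d_A| = |16.694 − 71.736| = 55.042 pc.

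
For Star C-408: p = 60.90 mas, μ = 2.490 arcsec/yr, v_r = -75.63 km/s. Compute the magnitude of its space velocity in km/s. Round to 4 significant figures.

208.0 km/s

d = 1/p = 1/0.06090″ = 16.42 pc.
v_t = 4.740 μ d = 4.740 × 2.490 × 16.42 = 193.8 km/s.
v = √(v_r² + v_t²) = √((-75.63)² + 193.8²) = √43278.3 = 208.03 km/s.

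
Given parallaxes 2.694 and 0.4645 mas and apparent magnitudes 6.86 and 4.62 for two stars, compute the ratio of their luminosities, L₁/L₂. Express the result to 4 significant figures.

L₁/L₂ = 0.003777

d₁ = 1/p₁ = 1/0.002694″ = 371.2 pc; d₂ = 1/p₂ = 1/0.0004645″ = 2152.9 pc.
M₁ = m₁ − 5 log₁₀ d₁ + 5 = 6.86 − 12.8480 + 5 = -0.9880.
M₂ = 4.62 − 16.6651 + 5 = -7.0451.
L₁/L₂ = 10^(0.4(M₂ − M₁)) = 10^(0.4 × (-6.0571)) = 10^(-2.42284) = 0.0037771.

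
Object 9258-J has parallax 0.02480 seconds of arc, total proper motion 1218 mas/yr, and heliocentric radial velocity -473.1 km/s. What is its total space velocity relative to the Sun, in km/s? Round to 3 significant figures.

527 km/s

d = 1/p = 1/0.02480″ = 40.323 pc.
μ = 1218 mas/yr = 1.218 ″/yr.
v_t = 4.740 μ d = 4.740 × 1.218 × 40.323 = 232.8 km/s.
v = √(v_r² + v_t²) = √((-473.1)² + 232.8²) = √278019 = 527.28 km/s.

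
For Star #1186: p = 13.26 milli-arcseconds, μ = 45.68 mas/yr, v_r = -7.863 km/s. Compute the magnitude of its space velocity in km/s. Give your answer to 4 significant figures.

18.12 km/s

d = 1/p = 1/0.01326″ = 75.415 pc.
μ = 45.68 mas/yr = 0.04568 ″/yr.
v_t = 4.740 μ d = 4.740 × 0.04568 × 75.415 = 16.329 km/s.
v = √(v_r² + v_t²) = √((-7.863)² + 16.329²) = √328.463 = 18.124 km/s.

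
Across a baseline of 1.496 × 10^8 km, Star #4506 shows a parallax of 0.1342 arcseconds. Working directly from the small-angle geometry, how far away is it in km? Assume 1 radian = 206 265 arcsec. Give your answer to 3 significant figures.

2.30 × 10^14 km

θ = 0.1342″ = 0.1342/206265 = 6.5062 × 10^-7 rad.
d = B/θ = (1.496 × 10^8) / (6.5062 × 10^-7) = 2.2993 × 10^14 km.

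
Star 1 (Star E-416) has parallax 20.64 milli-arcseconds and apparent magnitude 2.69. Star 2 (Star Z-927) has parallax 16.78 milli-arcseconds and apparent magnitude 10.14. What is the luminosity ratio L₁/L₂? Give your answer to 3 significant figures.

d₁ = 1/p₁ = 1/0.02064″ = 48.45 pc; d₂ = 1/p₂ = 1/0.01678″ = 59.595 pc.
M₁ = m₁ − 5 log₁₀ d₁ + 5 = 2.69 − 8.4265 + 5 = -0.7365.
M₂ = 10.14 − 8.8760 + 5 = 6.2640.
L₁/L₂ = 10^(0.4(M₂ − M₁)) = 10^(0.4 × 7.0005) = 10^2.80020 = 631.25.

L₁/L₂ = 631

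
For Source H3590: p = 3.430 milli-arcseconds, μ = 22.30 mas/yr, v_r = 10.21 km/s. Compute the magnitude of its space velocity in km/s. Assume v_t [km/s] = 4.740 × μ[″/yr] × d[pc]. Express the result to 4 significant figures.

32.46 km/s

d = 1/p = 1/0.003430″ = 291.55 pc.
μ = 22.30 mas/yr = 0.02230 ″/yr.
v_t = 4.740 μ d = 4.740 × 0.02230 × 291.55 = 30.817 km/s.
v = √(v_r² + v_t²) = √(10.21² + 30.817²) = √1053.93 = 32.464 km/s.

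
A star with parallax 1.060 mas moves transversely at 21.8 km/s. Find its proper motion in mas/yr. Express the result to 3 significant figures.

4.88 mas/yr

d = 1/p = 1/0.001060″ = 943.4 pc.
μ = v_t / (4.74 d) = 21.8 / (4.74 × 943.4) = 21.8 / 4471.7 = 0.0048751 ″/yr = 4.8751 mas/yr.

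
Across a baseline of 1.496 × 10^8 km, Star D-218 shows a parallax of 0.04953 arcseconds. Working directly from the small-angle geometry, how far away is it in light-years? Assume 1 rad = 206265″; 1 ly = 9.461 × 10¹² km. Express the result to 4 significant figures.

θ = 0.04953″ = 0.04953/206265 = 2.4013 × 10^-7 rad.
d = B/θ = (1.496 × 10^8) / (2.4013 × 10^-7) = 6.2300 × 10^14 km = (6.2300 × 10^14) / (9.461 × 10^12) ly = 65.849 ly.

65.85 ly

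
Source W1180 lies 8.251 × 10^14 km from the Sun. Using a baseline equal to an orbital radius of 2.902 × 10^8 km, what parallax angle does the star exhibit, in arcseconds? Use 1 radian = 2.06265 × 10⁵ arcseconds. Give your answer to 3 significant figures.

0.0725 arcsec

θ ≈ B/d = (2.902 × 10^8) / (8.251 × 10^14) = 3.5171 × 10^-7 rad.
In arcseconds: 3.5171 × 10^-7 × 206265 = 0.072545″.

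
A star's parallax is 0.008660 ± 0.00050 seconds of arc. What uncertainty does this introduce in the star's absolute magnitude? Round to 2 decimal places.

M = m − 5 log₁₀ d + 5 = m + 5 log₁₀ p + 5, so ∂M/∂p = 5/(p ln 10).
σ_M = (5/ln 10) · (σ_p/p) = 2.1715 × 0.00050/0.008660 = 2.1715 × 0.057737 = 0.12538.

σ_M = 0.13 mag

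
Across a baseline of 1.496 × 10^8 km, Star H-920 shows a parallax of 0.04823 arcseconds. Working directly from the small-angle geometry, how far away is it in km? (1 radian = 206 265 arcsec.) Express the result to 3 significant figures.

6.40 × 10^14 km

θ = 0.04823″ = 0.04823/206265 = 2.3383 × 10^-7 rad.
d = B/θ = (1.496 × 10^8) / (2.3383 × 10^-7) = 6.3978 × 10^14 km.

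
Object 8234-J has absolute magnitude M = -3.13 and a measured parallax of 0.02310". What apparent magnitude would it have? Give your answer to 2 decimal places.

m = 0.05

d = 1/p = 1/0.02310″ = 43.29 pc.
m − M = 5 log₁₀ d − 5 = 5 log₁₀(43.29) − 5 = 8.1819 − 5 = 3.1819.
m = M + (m − M) = -3.13 + 3.1819 = 0.05.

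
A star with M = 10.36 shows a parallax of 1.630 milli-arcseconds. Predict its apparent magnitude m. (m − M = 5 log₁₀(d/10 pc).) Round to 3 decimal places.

m = 19.299

d = 1/p = 1/0.001630″ = 613.5 pc.
m − M = 5 log₁₀ d − 5 = 5 log₁₀(613.5) − 5 = 13.9391 − 5 = 8.9391.
m = M + (m − M) = 10.36 + 8.9391 = 19.299.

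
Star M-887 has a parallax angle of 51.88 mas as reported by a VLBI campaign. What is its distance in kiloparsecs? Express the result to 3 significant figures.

p = 51.88 mas = 0.05188 arcsec.
d = 1/p = 1/0.05188 = 19.275 pc.
= 0.019275 kpc.

0.0193 kpc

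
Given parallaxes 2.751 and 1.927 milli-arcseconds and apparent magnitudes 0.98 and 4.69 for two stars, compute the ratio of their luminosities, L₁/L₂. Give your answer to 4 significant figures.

d₁ = 1/p₁ = 1/0.002751″ = 363.5 pc; d₂ = 1/p₂ = 1/0.001927″ = 518.94 pc.
M₁ = m₁ − 5 log₁₀ d₁ + 5 = 0.98 − 12.8025 + 5 = -6.8225.
M₂ = 4.69 − 13.5756 + 5 = -3.8856.
L₁/L₂ = 10^(0.4(M₂ − M₁)) = 10^(0.4 × 2.9369) = 10^1.17476 = 14.954.

L₁/L₂ = 14.95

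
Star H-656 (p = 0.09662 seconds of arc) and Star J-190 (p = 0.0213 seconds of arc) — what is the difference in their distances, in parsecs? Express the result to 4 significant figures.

36.60 pc

d_A = 1/0.09662″ = 10.35 pc; d_B = 1/0.02130″ = 46.948 pc.
|d_B − d_A| = |46.948 − 10.35| = 36.598 pc.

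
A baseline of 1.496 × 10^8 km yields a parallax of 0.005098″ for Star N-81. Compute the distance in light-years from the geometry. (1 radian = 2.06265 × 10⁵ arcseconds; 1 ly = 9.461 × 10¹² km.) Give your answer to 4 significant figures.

θ = 0.005098″ = 0.005098/206265 = 2.4716 × 10^-8 rad.
d = B/θ = (1.496 × 10^8) / (2.4716 × 10^-8) = 6.0528 × 10^15 km = (6.0528 × 10^15) / (9.461 × 10^12) ly = 639.76 ly.

639.8 ly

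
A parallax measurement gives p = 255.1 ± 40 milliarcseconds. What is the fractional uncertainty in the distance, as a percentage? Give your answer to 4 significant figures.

15.68%

For d = 1/p, |σ_d/d| = |σ_p/p|.
σ_p/p = 40 / 255.1 = 0.1568 = 15.68%.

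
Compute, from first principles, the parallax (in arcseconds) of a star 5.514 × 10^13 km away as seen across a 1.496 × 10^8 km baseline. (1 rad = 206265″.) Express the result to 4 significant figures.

0.5596 arcsec

θ ≈ B/d = (1.496 × 10^8) / (5.514 × 10^13) = 2.7131 × 10^-6 rad.
In arcseconds: 2.7131 × 10^-6 × 206265 = 0.55962″.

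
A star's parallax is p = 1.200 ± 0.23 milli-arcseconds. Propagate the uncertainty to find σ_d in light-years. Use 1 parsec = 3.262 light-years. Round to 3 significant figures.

d = 1/p, so σ_d = σ_p / p².
σ_d = 0.000230 / (0.001200)² = 0.000230 / 0.00000144 = 159.72 pc = 159.72 × 3.262 ly = 521.01 ly.

521 ly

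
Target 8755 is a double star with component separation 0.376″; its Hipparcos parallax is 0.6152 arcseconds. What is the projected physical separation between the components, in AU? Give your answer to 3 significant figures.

d = 1/p = 1/0.6152″ = 1.6255 pc.
At distance d (pc), an angle of θ arcsec spans θ·d AU: s = 0.376 × 1.6255 = 0.61119 AU.

0.611 AU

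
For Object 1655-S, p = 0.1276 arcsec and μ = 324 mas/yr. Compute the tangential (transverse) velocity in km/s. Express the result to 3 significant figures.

12.0 km/s

d = 1/p = 1/0.1276″ = 7.837 pc.
μ = 324 mas/yr = 0.324 ″/yr.
v_t = 4.74 × μ × d = 4.74 × 0.324 × 7.837 = 12.036 km/s.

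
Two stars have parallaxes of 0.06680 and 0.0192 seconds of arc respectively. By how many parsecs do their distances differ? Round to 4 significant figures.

37.11 pc

d_A = 1/0.06680″ = 14.97 pc; d_B = 1/0.01920″ = 52.083 pc.
|d_B − d_A| = |52.083 − 14.97| = 37.113 pc.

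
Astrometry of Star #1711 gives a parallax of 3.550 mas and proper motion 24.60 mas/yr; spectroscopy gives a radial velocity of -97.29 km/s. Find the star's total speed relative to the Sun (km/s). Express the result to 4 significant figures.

d = 1/p = 1/0.003550″ = 281.69 pc.
μ = 24.60 mas/yr = 0.02460 ″/yr.
v_t = 4.740 μ d = 4.740 × 0.02460 × 281.69 = 32.846 km/s.
v = √(v_r² + v_t²) = √((-97.29)² + 32.846²) = √10544.2 = 102.68 km/s.

102.7 km/s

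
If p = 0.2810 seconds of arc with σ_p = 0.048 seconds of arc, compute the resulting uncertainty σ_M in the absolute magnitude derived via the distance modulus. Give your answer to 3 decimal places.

σ_M = 0.371 mag

M = m − 5 log₁₀ d + 5 = m + 5 log₁₀ p + 5, so ∂M/∂p = 5/(p ln 10).
σ_M = (5/ln 10) · (σ_p/p) = 2.1715 × 0.048/0.2810 = 2.1715 × 0.17082 = 0.37094.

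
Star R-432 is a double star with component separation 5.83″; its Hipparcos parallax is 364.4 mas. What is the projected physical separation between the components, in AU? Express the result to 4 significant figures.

d = 1/p = 1/0.3644″ = 2.7442 pc.
At distance d (pc), an angle of θ arcsec spans θ·d AU: s = 5.83 × 2.7442 = 15.999 AU.

16.00 AU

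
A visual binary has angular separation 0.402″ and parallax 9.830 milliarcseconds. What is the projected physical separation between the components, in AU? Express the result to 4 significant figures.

d = 1/p = 1/0.009830″ = 101.73 pc.
At distance d (pc), an angle of θ arcsec spans θ·d AU: s = 0.402 × 101.73 = 40.895 AU.

40.90 AU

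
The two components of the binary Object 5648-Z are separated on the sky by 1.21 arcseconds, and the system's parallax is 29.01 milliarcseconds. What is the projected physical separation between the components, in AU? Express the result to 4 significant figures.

41.71 AU

d = 1/p = 1/0.02901″ = 34.471 pc.
At distance d (pc), an angle of θ arcsec spans θ·d AU: s = 1.21 × 34.471 = 41.71 AU.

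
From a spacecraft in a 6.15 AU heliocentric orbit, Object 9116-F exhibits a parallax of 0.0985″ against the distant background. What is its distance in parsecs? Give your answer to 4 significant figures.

62.44 pc

With baseline B (in AU) and parallax p (in arcsec), d = B/p parsecs.
d = 6.15 / 0.0985 = 62.437 pc.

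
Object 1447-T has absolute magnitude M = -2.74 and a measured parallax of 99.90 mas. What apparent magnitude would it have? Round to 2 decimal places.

m = -2.74

d = 1/p = 1/0.09990″ = 10.01 pc.
m − M = 5 log₁₀ d − 5 = 5 log₁₀(10.01) − 5 = 5.0022 − 5 = 0.0022.
m = M + (m − M) = -2.74 + 0.0022 = -2.74.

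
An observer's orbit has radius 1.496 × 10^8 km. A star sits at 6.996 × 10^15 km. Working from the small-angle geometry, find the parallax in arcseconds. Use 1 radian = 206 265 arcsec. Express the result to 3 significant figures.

0.00441 arcsec

θ ≈ B/d = (1.496 × 10^8) / (6.996 × 10^15) = 2.1384 × 10^-8 rad.
In arcseconds: 2.1384 × 10^-8 × 206265 = 0.0044108″.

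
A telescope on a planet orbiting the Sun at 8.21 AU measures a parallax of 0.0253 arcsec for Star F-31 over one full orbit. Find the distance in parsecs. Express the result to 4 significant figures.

324.5 pc

With baseline B (in AU) and parallax p (in arcsec), d = B/p parsecs.
d = 8.21 / 0.0253 = 324.51 pc.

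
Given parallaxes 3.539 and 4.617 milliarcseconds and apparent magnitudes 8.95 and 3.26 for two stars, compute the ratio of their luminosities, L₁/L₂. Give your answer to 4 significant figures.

L₁/L₂ = 0.009015

d₁ = 1/p₁ = 1/0.003539″ = 282.57 pc; d₂ = 1/p₂ = 1/0.004617″ = 216.59 pc.
M₁ = m₁ − 5 log₁₀ d₁ + 5 = 8.95 − 12.2556 + 5 = 1.6944.
M₂ = 3.26 − 11.6782 + 5 = -3.4182.
L₁/L₂ = 10^(0.4(M₂ − M₁)) = 10^(0.4 × (-5.1126)) = 10^(-2.04504) = 0.0090149.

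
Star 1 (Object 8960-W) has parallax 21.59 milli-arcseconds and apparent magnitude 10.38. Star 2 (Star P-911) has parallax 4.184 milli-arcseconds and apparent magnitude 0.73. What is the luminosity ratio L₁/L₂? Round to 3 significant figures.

d₁ = 1/p₁ = 1/0.02159″ = 46.318 pc; d₂ = 1/p₂ = 1/0.004184″ = 239.01 pc.
M₁ = m₁ − 5 log₁₀ d₁ + 5 = 10.38 − 8.3287 + 5 = 7.0513.
M₂ = 0.73 − 11.8921 + 5 = -6.1621.
L₁/L₂ = 10^(0.4(M₂ − M₁)) = 10^(0.4 × (-13.2134)) = 10^(-5.28536) = 0.0000051837.

L₁/L₂ = 5.18 × 10^-6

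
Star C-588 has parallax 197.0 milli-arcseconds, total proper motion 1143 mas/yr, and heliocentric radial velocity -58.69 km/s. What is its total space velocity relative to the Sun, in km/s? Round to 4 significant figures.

64.81 km/s

d = 1/p = 1/0.1970″ = 5.0761 pc.
μ = 1143 mas/yr = 1.143 ″/yr.
v_t = 4.740 μ d = 4.740 × 1.143 × 5.0761 = 27.501 km/s.
v = √(v_r² + v_t²) = √((-58.69)² + 27.501²) = √4200.82 = 64.814 km/s.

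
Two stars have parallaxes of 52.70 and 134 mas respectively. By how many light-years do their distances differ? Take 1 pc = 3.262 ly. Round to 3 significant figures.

d_A = 1/0.05270″ = 18.975 pc; d_B = 1/0.1340″ = 7.4627 pc.
|d_B − d_A| = |7.4627 − 18.975| = 11.512 pc = 11.512 × 3.262 ly = 37.552 ly.

37.6 ly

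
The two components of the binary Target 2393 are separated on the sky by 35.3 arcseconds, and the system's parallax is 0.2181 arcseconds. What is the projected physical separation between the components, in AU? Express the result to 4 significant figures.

d = 1/p = 1/0.2181″ = 4.5851 pc.
At distance d (pc), an angle of θ arcsec spans θ·d AU: s = 35.3 × 4.5851 = 161.85 AU.

161.9 AU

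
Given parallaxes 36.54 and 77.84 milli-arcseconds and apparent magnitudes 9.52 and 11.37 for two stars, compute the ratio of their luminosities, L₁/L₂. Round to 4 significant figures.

L₁/L₂ = 24.94

d₁ = 1/p₁ = 1/0.03654″ = 27.367 pc; d₂ = 1/p₂ = 1/0.07784″ = 12.847 pc.
M₁ = m₁ − 5 log₁₀ d₁ + 5 = 9.52 − 7.1861 + 5 = 7.3339.
M₂ = 11.37 − 5.5440 + 5 = 10.8260.
L₁/L₂ = 10^(0.4(M₂ − M₁)) = 10^(0.4 × 3.4921) = 10^1.39684 = 24.937.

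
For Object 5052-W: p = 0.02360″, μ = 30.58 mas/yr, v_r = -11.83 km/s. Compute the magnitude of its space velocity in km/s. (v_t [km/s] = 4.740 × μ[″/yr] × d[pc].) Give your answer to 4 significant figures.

d = 1/p = 1/0.02360″ = 42.373 pc.
μ = 30.58 mas/yr = 0.03058 ″/yr.
v_t = 4.740 μ d = 4.740 × 0.03058 × 42.373 = 6.1419 km/s.
v = √(v_r² + v_t²) = √((-11.83)² + 6.1419²) = √177.672 = 13.329 km/s.

13.33 km/s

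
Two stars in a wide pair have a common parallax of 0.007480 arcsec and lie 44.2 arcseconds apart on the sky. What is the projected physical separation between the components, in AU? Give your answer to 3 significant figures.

5910 AU

d = 1/p = 1/0.007480″ = 133.69 pc.
At distance d (pc), an angle of θ arcsec spans θ·d AU: s = 44.2 × 133.69 = 5909.1 AU.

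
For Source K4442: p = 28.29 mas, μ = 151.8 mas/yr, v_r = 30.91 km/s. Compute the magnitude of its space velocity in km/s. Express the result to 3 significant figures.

40.0 km/s

d = 1/p = 1/0.02829″ = 35.348 pc.
μ = 151.8 mas/yr = 0.1518 ″/yr.
v_t = 4.740 μ d = 4.740 × 0.1518 × 35.348 = 25.434 km/s.
v = √(v_r² + v_t²) = √(30.91² + 25.434²) = √1602.32 = 40.029 km/s.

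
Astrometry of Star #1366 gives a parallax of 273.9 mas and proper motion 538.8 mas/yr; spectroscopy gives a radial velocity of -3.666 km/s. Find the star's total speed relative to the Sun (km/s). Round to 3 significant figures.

10.0 km/s

d = 1/p = 1/0.2739″ = 3.651 pc.
μ = 538.8 mas/yr = 0.5388 ″/yr.
v_t = 4.740 μ d = 4.740 × 0.5388 × 3.651 = 9.3243 km/s.
v = √(v_r² + v_t²) = √((-3.666)² + 9.3243²) = √100.382 = 10.019 km/s.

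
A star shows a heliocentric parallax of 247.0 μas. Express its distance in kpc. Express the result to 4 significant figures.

p = 247.0 μas = 0.0002470 arcsec.
d = 1/p = 1/0.0002470 = 4048.6 pc.
= 4.0486 kpc.

4.049 kpc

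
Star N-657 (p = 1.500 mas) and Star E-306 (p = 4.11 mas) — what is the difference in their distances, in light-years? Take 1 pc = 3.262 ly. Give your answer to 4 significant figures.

d_A = 1/0.001500″ = 666.67 pc; d_B = 1/0.004110″ = 243.31 pc.
|d_B − d_A| = |243.31 − 666.67| = 423.36 pc = 423.36 × 3.262 ly = 1381 ly.

1381 ly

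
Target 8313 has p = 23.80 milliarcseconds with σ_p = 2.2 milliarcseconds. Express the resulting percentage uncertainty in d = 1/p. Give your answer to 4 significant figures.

For d = 1/p, |σ_d/d| = |σ_p/p|.
σ_p/p = 2.2 / 23.80 = 0.092437 = 9.2437%.

9.244%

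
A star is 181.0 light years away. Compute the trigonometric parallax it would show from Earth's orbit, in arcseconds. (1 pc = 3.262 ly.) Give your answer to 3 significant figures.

0.0180 arcsec

d = 181.0 ly ÷ 3.262 = 55.487 pc.
p = 1/d = 1/55.487 = 0.018022 arcsec.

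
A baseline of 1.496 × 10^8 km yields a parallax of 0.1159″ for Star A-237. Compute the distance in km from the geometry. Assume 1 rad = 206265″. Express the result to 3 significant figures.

2.66 × 10^14 km

θ = 0.1159″ = 0.1159/206265 = 5.6190 × 10^-7 rad.
d = B/θ = (1.496 × 10^8) / (5.6190 × 10^-7) = 2.6624 × 10^14 km.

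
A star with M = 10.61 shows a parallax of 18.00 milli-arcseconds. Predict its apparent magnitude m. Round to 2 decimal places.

d = 1/p = 1/0.01800″ = 55.556 pc.
m − M = 5 log₁₀ d − 5 = 5 log₁₀(55.556) − 5 = 8.7237 − 5 = 3.7237.
m = M + (m − M) = 10.61 + 3.7237 = 14.33.

m = 14.33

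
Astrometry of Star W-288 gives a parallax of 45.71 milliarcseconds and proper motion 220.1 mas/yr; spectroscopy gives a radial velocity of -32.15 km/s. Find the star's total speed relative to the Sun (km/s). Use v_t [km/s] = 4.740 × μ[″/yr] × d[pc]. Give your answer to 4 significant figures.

39.43 km/s

d = 1/p = 1/0.04571″ = 21.877 pc.
μ = 220.1 mas/yr = 0.2201 ″/yr.
v_t = 4.740 μ d = 4.740 × 0.2201 × 21.877 = 22.824 km/s.
v = √(v_r² + v_t²) = √((-32.15)² + 22.824²) = √1554.56 = 39.428 km/s.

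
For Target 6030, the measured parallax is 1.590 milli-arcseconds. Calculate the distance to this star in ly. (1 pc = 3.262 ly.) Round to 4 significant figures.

p = 1.590 milli-arcseconds = 0.001590 arcsec.
d = 1/p = 1/0.001590 = 628.93 pc.
In light-years: 628.93 × 3.262 = 2051.6 ly.

2052 ly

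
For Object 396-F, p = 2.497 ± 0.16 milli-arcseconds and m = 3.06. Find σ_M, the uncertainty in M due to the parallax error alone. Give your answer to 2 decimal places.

M = m − 5 log₁₀ d + 5 = m + 5 log₁₀ p + 5, so ∂M/∂p = 5/(p ln 10).
σ_M = (5/ln 10) · (σ_p/p) = 2.1715 × 0.16/2.497 = 2.1715 × 0.064077 = 0.13914.

σ_M = 0.14 mag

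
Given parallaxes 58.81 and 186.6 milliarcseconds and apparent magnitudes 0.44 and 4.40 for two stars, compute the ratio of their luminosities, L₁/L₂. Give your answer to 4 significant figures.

d₁ = 1/p₁ = 1/0.05881″ = 17.004 pc; d₂ = 1/p₂ = 1/0.1866″ = 5.3591 pc.
M₁ = m₁ − 5 log₁₀ d₁ + 5 = 0.44 − 6.1528 + 5 = -0.7128.
M₂ = 4.40 − 3.6455 + 5 = 5.7545.
L₁/L₂ = 10^(0.4(M₂ − M₁)) = 10^(0.4 × 6.4673) = 10^2.58692 = 386.3.

L₁/L₂ = 386.3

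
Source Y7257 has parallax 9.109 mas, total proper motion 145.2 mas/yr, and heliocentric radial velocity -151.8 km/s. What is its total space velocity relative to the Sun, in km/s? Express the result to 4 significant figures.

169.6 km/s

d = 1/p = 1/0.009109″ = 109.78 pc.
μ = 145.2 mas/yr = 0.1452 ″/yr.
v_t = 4.740 μ d = 4.740 × 0.1452 × 109.78 = 75.556 km/s.
v = √(v_r² + v_t²) = √((-151.8)² + 75.556²) = √28751.9 = 169.56 km/s.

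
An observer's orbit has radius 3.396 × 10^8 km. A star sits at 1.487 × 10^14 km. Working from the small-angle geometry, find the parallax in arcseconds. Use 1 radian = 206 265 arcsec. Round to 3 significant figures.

0.471 arcsec

θ ≈ B/d = (3.396 × 10^8) / (1.487 × 10^14) = 2.2838 × 10^-6 rad.
In arcseconds: 2.2838 × 10^-6 × 206265 = 0.47107″.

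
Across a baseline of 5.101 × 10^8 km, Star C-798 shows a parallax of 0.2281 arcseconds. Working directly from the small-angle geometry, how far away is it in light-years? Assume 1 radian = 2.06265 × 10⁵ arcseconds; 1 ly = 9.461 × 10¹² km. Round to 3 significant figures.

θ = 0.2281″ = 0.2281/206265 = 1.1059 × 10^-6 rad.
d = B/θ = (5.101 × 10^8) / (1.1059 × 10^-6) = 4.6125 × 10^14 km = (4.6125 × 10^14) / (9.461 × 10^12) ly = 48.753 ly.

48.8 ly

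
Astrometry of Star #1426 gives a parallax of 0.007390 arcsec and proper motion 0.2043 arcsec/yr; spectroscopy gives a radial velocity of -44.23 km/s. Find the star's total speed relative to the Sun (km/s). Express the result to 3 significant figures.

138 km/s

d = 1/p = 1/0.007390″ = 135.32 pc.
v_t = 4.740 μ d = 4.740 × 0.2043 × 135.32 = 131.04 km/s.
v = √(v_r² + v_t²) = √((-44.23)² + 131.04²) = √19127.8 = 138.3 km/s.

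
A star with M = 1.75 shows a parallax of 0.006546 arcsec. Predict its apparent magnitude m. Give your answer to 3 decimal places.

d = 1/p = 1/0.006546″ = 152.77 pc.
m − M = 5 log₁₀ d − 5 = 5 log₁₀(152.77) − 5 = 10.9202 − 5 = 5.9202.
m = M + (m − M) = 1.75 + 5.9202 = 7.670.

m = 7.670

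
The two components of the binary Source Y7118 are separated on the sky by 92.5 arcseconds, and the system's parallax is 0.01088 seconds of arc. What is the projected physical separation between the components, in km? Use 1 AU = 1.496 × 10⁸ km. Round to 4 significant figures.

d = 1/p = 1/0.01088″ = 91.912 pc.
At distance d (pc), an angle of θ arcsec spans θ·d AU: s = 92.5 × 91.912 = 8501.9 AU.
= 8501.9 × 1.496 × 10⁸ km = 1.2719 × 10^12 km.

1.272 × 10^12 km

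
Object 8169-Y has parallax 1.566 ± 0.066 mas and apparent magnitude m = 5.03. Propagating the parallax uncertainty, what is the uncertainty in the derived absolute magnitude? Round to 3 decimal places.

M = m − 5 log₁₀ d + 5 = m + 5 log₁₀ p + 5, so ∂M/∂p = 5/(p ln 10).
σ_M = (5/ln 10) · (σ_p/p) = 2.1715 × 0.066/1.566 = 2.1715 × 0.042146 = 0.09152.

σ_M = 0.092 mag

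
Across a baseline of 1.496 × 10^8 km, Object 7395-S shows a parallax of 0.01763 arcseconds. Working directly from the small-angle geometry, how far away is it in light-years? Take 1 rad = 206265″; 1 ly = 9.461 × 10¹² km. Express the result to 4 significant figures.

185.0 ly

θ = 0.01763″ = 0.01763/206265 = 8.5473 × 10^-8 rad.
d = B/θ = (1.496 × 10^8) / (8.5473 × 10^-8) = 1.7503 × 10^15 km = (1.7503 × 10^15) / (9.461 × 10^12) ly = 185 ly.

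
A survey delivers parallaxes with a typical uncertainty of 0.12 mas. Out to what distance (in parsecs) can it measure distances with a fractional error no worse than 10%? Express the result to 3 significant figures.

833 pc

σ_d/d = σ_p/p, so the condition is σ_p/p ≤ 0.10, i.e. p ≥ σ_p/0.10.
p_min = 0.12/0.10 = 1.2 mas = 0.0012 arcsec.
d_max = 1/p_min = 1/0.0012 = 833.33 pc.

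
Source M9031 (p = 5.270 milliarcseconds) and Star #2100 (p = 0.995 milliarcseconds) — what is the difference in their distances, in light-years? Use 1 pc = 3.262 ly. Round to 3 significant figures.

2660 ly

d_A = 1/0.005270″ = 189.75 pc; d_B = 1/0.0009950″ = 1005 pc.
|d_B − d_A| = |1005 − 189.75| = 815.25 pc = 815.25 × 3.262 ly = 2659.3 ly.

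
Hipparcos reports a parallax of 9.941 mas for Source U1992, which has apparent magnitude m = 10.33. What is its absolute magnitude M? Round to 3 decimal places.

d = 1/p = 1/0.009941″ = 100.59 pc.
m − M = 5 log₁₀(100.59) − 5 = 10.0128 − 5 = 5.0128.
M = m − (m − M) = 10.33 − 5.0128 = 5.317.

M = 5.317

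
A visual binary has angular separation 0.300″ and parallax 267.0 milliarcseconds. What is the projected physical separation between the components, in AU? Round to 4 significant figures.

1.124 AU

d = 1/p = 1/0.2670″ = 3.7453 pc.
At distance d (pc), an angle of θ arcsec spans θ·d AU: s = 0.300 × 3.7453 = 1.1236 AU.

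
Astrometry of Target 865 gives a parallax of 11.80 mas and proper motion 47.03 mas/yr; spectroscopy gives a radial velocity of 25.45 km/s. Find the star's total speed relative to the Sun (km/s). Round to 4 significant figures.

d = 1/p = 1/0.01180″ = 84.746 pc.
μ = 47.03 mas/yr = 0.04703 ″/yr.
v_t = 4.740 μ d = 4.740 × 0.04703 × 84.746 = 18.892 km/s.
v = √(v_r² + v_t²) = √(25.45² + 18.892²) = √1004.61 = 31.696 km/s.

31.70 km/s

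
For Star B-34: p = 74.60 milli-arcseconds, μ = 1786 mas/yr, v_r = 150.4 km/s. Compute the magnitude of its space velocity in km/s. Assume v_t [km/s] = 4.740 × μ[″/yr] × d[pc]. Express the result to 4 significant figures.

188.4 km/s

d = 1/p = 1/0.07460″ = 13.405 pc.
μ = 1786 mas/yr = 1.786 ″/yr.
v_t = 4.740 μ d = 4.740 × 1.786 × 13.405 = 113.48 km/s.
v = √(v_r² + v_t²) = √(150.4² + 113.48²) = √35497.9 = 188.41 km/s.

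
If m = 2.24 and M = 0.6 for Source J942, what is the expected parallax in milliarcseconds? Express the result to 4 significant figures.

46.99 mas

m − M = 2.24 − 0.6 = 1.64.
d = 10^((m−M)/5 + 1) = 10^1.328 = 21.281 pc.
p = 1/d = 1/21.281 = 0.04699 arcsec = 46.99 mas.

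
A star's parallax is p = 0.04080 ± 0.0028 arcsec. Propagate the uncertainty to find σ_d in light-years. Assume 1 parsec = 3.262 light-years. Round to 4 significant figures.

5.487 ly

d = 1/p, so σ_d = σ_p / p².
σ_d = 0.00280 / (0.04080)² = 0.00280 / 0.0016646 = 1.6821 pc = 1.6821 × 3.262 ly = 5.487 ly.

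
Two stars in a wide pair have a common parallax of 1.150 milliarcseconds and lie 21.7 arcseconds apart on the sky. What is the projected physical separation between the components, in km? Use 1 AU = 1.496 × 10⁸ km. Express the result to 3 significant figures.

d = 1/p = 1/0.001150″ = 869.57 pc.
At distance d (pc), an angle of θ arcsec spans θ·d AU: s = 21.7 × 869.57 = 18870 AU.
= 18870 × 1.496 × 10⁸ km = 2.8230 × 10^12 km.

2.82 × 10^12 km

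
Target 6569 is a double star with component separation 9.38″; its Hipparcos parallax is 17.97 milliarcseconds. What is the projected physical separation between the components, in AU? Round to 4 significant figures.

d = 1/p = 1/0.01797″ = 55.648 pc.
At distance d (pc), an angle of θ arcsec spans θ·d AU: s = 9.38 × 55.648 = 521.98 AU.

522.0 AU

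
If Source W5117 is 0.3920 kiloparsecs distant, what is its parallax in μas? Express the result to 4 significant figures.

2551 μas

d = 0.3920 kpc = 392 pc.
p = 1/d = 1/392 = 0.002551 arcsec.
= 0.002551 × 10⁶ = 2551 μas.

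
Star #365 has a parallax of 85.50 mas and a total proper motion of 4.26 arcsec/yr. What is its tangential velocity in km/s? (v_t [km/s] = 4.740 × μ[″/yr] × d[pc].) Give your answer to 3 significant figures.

d = 1/p = 1/0.08550″ = 11.696 pc.
v_t = 4.74 × μ × d = 4.74 × 4.26 × 11.696 = 236.17 km/s.

236 km/s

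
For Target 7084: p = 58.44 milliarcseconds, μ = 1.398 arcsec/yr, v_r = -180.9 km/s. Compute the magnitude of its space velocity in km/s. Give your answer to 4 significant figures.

d = 1/p = 1/0.05844″ = 17.112 pc.
v_t = 4.740 μ d = 4.740 × 1.398 × 17.112 = 113.39 km/s.
v = √(v_r² + v_t²) = √((-180.9)² + 113.39²) = √45582.1 = 213.5 km/s.

213.5 km/s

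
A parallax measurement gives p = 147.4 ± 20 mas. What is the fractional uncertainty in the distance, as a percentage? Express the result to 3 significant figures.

For d = 1/p, |σ_d/d| = |σ_p/p|.
σ_p/p = 20 / 147.4 = 0.13569 = 13.569%.

13.6%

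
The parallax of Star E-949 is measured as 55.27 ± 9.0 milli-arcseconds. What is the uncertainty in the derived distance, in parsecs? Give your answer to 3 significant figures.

d = 1/p, so σ_d = σ_p / p².
σ_d = 0.00900 / (0.05527)² = 0.00900 / 0.0030548 = 2.9462 pc.

2.95 pc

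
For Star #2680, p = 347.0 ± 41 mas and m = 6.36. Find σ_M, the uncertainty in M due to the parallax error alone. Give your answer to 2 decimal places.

σ_M = 0.26 mag

M = m − 5 log₁₀ d + 5 = m + 5 log₁₀ p + 5, so ∂M/∂p = 5/(p ln 10).
σ_M = (5/ln 10) · (σ_p/p) = 2.1715 × 41/347.0 = 2.1715 × 0.11816 = 0.25658.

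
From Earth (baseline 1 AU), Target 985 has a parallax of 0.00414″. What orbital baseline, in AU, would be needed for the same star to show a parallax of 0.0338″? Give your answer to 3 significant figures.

8.16 AU

Parallax scales linearly with baseline: p ∝ B, so B = p_target / p_Earth × 1 AU.
B = 0.0338 / 0.00414 = 8.1643 AU.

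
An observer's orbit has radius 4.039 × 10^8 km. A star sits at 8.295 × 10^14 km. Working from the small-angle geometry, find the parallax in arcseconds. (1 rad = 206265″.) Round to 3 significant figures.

θ ≈ B/d = (4.039 × 10^8) / (8.295 × 10^14) = 4.8692 × 10^-7 rad.
In arcseconds: 4.8692 × 10^-7 × 206265 = 0.10043″.

0.100 arcsec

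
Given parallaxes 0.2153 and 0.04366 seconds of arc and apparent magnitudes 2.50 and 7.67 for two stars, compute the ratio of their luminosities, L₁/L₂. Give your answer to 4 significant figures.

L₁/L₂ = 4.809

d₁ = 1/p₁ = 1/0.2153″ = 4.6447 pc; d₂ = 1/p₂ = 1/0.04366″ = 22.904 pc.
M₁ = m₁ − 5 log₁₀ d₁ + 5 = 2.50 − 3.3348 + 5 = 4.1652.
M₂ = 7.67 − 6.7996 + 5 = 5.8704.
L₁/L₂ = 10^(0.4(M₂ − M₁)) = 10^(0.4 × 1.7052) = 10^0.68208 = 4.8093.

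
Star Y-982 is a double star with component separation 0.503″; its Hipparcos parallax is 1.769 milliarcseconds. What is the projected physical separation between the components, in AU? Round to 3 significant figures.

284 AU

d = 1/p = 1/0.001769″ = 565.29 pc.
At distance d (pc), an angle of θ arcsec spans θ·d AU: s = 0.503 × 565.29 = 284.34 AU.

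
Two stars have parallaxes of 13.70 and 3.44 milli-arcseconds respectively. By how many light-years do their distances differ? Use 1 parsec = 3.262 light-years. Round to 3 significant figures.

d_A = 1/0.01370″ = 72.993 pc; d_B = 1/0.003440″ = 290.7 pc.
|d_B − d_A| = |290.7 − 72.993| = 217.71 pc = 217.71 × 3.262 ly = 710.17 ly.

710 ly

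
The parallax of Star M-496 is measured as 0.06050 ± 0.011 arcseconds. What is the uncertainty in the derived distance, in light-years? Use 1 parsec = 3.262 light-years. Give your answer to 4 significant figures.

9.803 ly

d = 1/p, so σ_d = σ_p / p².
σ_d = 0.0110 / (0.06050)² = 0.0110 / 0.0036603 = 3.0052 pc = 3.0052 × 3.262 ly = 9.803 ly.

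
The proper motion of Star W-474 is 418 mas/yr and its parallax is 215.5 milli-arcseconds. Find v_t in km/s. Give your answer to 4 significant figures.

9.194 km/s

d = 1/p = 1/0.2155″ = 4.6404 pc.
μ = 418 mas/yr = 0.418 ″/yr.
v_t = 4.74 × μ × d = 4.74 × 0.418 × 4.6404 = 9.1941 km/s.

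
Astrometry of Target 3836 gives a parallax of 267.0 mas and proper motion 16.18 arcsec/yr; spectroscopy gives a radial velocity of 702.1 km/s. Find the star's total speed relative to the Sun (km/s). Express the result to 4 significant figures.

758.6 km/s

d = 1/p = 1/0.2670″ = 3.7453 pc.
v_t = 4.740 μ d = 4.740 × 16.18 × 3.7453 = 287.24 km/s.
v = √(v_r² + v_t²) = √(702.1² + 287.24²) = √575451 = 758.58 km/s.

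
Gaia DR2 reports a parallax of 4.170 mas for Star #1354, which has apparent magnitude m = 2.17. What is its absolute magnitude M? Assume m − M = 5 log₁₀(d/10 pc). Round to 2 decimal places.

M = -4.73

d = 1/p = 1/0.004170″ = 239.81 pc.
m − M = 5 log₁₀(239.81) − 5 = 11.8993 − 5 = 6.8993.
M = m − (m − M) = 2.17 − 6.8993 = -4.73.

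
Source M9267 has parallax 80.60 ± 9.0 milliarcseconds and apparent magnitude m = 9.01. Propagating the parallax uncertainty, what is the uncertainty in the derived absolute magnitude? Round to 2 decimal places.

σ_M = 0.24 mag

M = m − 5 log₁₀ d + 5 = m + 5 log₁₀ p + 5, so ∂M/∂p = 5/(p ln 10).
σ_M = (5/ln 10) · (σ_p/p) = 2.1715 × 9.0/80.60 = 2.1715 × 0.11166 = 0.24247.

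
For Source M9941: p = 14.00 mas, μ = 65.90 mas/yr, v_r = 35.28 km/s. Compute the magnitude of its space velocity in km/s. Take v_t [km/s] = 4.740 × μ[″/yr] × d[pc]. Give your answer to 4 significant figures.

41.74 km/s

d = 1/p = 1/0.01400″ = 71.429 pc.
μ = 65.90 mas/yr = 0.06590 ″/yr.
v_t = 4.740 μ d = 4.740 × 0.06590 × 71.429 = 22.312 km/s.
v = √(v_r² + v_t²) = √(35.28² + 22.312²) = √1742.5 = 41.743 km/s.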